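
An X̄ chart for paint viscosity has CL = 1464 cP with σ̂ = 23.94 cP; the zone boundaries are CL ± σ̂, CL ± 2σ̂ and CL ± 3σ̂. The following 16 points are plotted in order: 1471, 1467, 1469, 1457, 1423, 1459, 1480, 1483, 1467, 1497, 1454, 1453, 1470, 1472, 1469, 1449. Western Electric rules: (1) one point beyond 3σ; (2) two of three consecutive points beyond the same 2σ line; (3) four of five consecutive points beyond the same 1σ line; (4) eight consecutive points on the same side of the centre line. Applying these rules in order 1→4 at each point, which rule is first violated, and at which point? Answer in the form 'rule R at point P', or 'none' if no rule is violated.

Zone of each point (C = within 1σ̂, B = 1σ̂–2σ̂, A = 2σ̂–3σ̂, * = beyond 3σ̂; sign = side of CL): 1:+C, 2:+C, 3:+C, 4:-C, 5:-B, 6:-C, 7:+C, 8:+C, 9:+C, 10:+B, 11:-C, 12:-C, 13:+C, 14:+C, 15:+C, 16:-C
No rule fires across all 16 points.

none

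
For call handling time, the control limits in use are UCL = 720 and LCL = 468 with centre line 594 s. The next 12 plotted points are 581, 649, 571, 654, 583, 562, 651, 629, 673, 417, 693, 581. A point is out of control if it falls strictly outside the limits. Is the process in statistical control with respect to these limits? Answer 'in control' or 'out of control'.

out of control

Compare each point to [468, 720]: sample 10 = 417 < LCL.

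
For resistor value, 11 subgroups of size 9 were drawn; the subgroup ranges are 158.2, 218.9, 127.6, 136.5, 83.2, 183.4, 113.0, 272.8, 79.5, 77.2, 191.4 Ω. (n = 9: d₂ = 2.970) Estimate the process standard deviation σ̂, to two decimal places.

50.25

R̄ = (158.2 + 218.9 + 127.6 + 136.5 + 83.2 + 183.4 + 113.0 + 272.8 + 79.5 + 77.2 + 191.4) / 11 = 149.2455
σ̂ = R̄ / d₂ = 149.2455 / 2.970 = 50.2510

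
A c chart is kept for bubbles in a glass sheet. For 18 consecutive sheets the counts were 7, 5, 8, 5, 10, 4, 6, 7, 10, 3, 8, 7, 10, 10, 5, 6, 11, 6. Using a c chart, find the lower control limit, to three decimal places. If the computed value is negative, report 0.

c̄ = (7 + 5 + 8 + 5 + 10 + 4 + 6 + 7 + 10 + 3 + 8 + 7 + 10 + 10 + 5 + 6 + 11 + 6) / 18 = 128 / 18 = 7.1111
LCL = c̄ − 3√c̄ = 7.1111 − 3 × 2.6667 = -0.8889 → 0 (cannot be negative)

0.000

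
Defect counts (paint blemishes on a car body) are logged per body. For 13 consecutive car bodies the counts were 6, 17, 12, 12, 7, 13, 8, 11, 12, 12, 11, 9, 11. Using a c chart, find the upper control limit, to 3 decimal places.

20.726

c̄ = (6 + 17 + 12 + 12 + 7 + 13 + 8 + 11 + 12 + 12 + 11 + 9 + 11) / 13 = 141 / 13 = 10.8462
UCL = c̄ + 3√c̄ = 10.8462 + 3 × √10.8462 = 10.8462 + 3 × 3.2933 = 20.7262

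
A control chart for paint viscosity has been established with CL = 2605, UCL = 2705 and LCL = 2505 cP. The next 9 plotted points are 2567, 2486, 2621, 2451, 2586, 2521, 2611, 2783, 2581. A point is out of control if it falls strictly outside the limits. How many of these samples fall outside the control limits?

3

Compare each point to [2505, 2705]: sample 2 = 2486 < LCL; sample 4 = 2451 < LCL; sample 8 = 2783 > UCL.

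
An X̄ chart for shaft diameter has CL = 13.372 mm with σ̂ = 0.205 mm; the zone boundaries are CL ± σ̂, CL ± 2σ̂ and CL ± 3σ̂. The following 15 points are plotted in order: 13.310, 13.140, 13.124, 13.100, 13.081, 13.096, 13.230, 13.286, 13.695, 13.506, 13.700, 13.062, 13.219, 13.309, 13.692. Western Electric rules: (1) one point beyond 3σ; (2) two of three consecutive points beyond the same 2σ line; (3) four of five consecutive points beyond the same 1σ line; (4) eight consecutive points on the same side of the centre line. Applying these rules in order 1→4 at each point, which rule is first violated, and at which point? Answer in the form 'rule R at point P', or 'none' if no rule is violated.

Zone of each point (C = within 1σ̂, B = 1σ̂–2σ̂, A = 2σ̂–3σ̂, * = beyond 3σ̂; sign = side of CL): 1:-C, 2:-B, 3:-B, 4:-B, 5:-B, 6:-B, 7:-C, 8:-C, 9:+B, 10:+C, 11:+B, 12:-B, 13:-C, 14:-C, 15:+B
Rule 3 (four of five consecutive points beyond the same 1σ limit) is satisfied at point 5.

rule 3 at point 5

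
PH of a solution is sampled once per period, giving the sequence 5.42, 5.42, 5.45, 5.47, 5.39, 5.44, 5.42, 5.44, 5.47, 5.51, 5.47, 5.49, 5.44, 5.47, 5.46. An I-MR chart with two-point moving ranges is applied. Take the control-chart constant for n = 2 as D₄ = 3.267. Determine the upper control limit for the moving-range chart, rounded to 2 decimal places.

0.10

Moving ranges: 0.00, 0.03, 0.02, 0.08, 0.05, 0.02, 0.02, 0.03, 0.04, 0.04, 0.02, 0.05, 0.03, 0.01; M̄R̄ = 0.4400 / 14 = 0.0314
UCL_MR = D₄·M̄R̄ = 3.267 × 0.0314 = 0.1027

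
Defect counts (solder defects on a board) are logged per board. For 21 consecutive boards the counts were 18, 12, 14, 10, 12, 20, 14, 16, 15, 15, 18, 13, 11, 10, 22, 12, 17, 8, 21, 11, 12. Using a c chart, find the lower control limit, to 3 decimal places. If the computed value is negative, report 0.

c̄ = (18 + 12 + 14 + 10 + 12 + 20 + 14 + 16 + 15 + 15 + 18 + 13 + 11 + 10 + 22 + 12 + 17 + 8 + 21 + 11 + 12) / 21 = 301 / 21 = 14.3333
LCL = c̄ − 3√c̄ = 14.3333 − 3 × 3.7859 = 2.9755

2.976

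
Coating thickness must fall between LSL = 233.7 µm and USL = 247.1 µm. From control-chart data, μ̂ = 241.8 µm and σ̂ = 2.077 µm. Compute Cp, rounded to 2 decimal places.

1.08

Cp = (USL − LSL) / (6σ̂) = (247.1 − 233.7) / (6 × 2.077) = 13.4000 / 12.4620 = 1.0753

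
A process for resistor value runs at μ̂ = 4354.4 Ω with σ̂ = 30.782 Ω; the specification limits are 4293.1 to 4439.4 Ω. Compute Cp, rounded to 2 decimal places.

Cp = (USL − LSL) / (6σ̂) = (4439.4 − 4293.1) / (6 × 30.782) = 146.3000 / 184.6920 = 0.7921

0.79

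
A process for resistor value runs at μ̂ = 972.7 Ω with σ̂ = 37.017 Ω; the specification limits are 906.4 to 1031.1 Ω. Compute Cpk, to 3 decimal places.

Cpu = (USL − μ̂) / (3σ̂) = (1031.1 − 972.7) / (3 × 37.017) = 0.5259; Cpl = (μ̂ − LSL) / (3σ̂) = (972.7 − 906.4) / (3 × 37.017) = 0.5970; Cpk = min(Cpu, Cpl) = 0.5259

0.526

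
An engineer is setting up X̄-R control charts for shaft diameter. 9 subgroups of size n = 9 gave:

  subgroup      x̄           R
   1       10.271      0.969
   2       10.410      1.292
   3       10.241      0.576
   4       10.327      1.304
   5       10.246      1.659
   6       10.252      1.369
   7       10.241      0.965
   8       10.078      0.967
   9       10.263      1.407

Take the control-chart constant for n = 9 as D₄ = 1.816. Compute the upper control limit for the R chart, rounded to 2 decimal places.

2.12

R̄ = (0.969 + 1.292 + 0.576 + 1.304 + 1.659 + 1.369 + 0.965 + 0.967 + 1.407) / 9 = 10.5080 / 9 = 1.1676
UCL_R = D₄·R̄ = 1.816 × 1.1676 = 2.1203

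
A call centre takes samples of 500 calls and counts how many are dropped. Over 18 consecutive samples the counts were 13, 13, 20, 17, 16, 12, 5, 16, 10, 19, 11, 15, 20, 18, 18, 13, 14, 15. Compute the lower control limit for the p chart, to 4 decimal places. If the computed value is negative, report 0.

0.0068

p̄ = Σdᵢ / (k·n) = 265 / (18 × 500) = 0.02944
LCL = p̄ − 3·√(p̄(1−p̄)/n) = 0.02944 − 3 × 0.00756 = 0.00676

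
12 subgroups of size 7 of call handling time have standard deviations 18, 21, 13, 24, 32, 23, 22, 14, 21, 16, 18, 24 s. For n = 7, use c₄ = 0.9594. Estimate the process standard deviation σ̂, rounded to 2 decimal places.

21.37

s̄ = (18 + 21 + 13 + 24 + 32 + 23 + 22 + 14 + 21 + 16 + 18 + 24) / 12 = 20.5000
σ̂ = s̄ / c₄ = 20.5000 / 0.9594 = 21.3675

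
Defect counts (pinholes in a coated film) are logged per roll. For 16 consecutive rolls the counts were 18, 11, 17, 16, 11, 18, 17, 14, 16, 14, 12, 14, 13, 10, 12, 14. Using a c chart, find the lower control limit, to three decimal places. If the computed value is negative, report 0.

c̄ = (18 + 11 + 17 + 16 + 11 + 18 + 17 + 14 + 16 + 14 + 12 + 14 + 13 + 10 + 12 + 14) / 16 = 227 / 16 = 14.1875
LCL = c̄ − 3√c̄ = 14.1875 − 3 × 3.7666 = 2.8876

2.888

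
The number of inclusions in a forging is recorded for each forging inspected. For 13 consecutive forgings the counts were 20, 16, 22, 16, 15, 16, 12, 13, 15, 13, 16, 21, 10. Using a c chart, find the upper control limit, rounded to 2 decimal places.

27.68

c̄ = (20 + 16 + 22 + 16 + 15 + 16 + 12 + 13 + 15 + 13 + 16 + 21 + 10) / 13 = 205 / 13 = 15.7692
UCL = c̄ + 3√c̄ = 15.7692 + 3 × √15.7692 = 15.7692 + 3 × 3.9710 = 27.6824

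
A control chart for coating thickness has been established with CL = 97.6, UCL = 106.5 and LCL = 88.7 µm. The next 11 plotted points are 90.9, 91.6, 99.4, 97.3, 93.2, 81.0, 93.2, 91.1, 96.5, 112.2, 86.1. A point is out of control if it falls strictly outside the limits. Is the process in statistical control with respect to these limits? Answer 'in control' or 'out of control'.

out of control

Compare each point to [88.7, 106.5]: sample 6 = 81.0 < LCL; sample 10 = 112.2 > UCL; sample 11 = 86.1 < LCL.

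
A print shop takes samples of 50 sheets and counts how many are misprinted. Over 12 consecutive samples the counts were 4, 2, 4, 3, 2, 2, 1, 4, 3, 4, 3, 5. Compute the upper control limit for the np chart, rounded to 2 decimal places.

8.19

p̄ = Σdᵢ / (k·n) = 37 / (12 × 50) = 0.06167
UCL = np̄ + 3·√(np̄(1−p̄)) = 3.0833 + 3 × √(3.0833×0.93833) = 3.0833 + 3 × 1.7009 = 8.1862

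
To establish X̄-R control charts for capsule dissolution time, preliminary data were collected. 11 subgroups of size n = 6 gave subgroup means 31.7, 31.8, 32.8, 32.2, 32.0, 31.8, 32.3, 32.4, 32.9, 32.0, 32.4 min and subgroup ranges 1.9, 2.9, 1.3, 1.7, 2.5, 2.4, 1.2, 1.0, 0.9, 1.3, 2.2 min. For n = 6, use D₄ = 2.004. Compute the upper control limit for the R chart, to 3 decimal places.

3.516

R̄ = (1.9 + 2.9 + 1.3 + 1.7 + 2.5 + 2.4 + 1.2 + 1.0 + 0.9 + 1.3 + 2.2) / 11 = 19.3000 / 11 = 1.7545
UCL_R = D₄·R̄ = 2.004 × 1.7545 = 3.5161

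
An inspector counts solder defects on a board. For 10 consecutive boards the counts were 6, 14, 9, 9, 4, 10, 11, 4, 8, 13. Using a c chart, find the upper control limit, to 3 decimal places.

c̄ = (6 + 14 + 9 + 9 + 4 + 10 + 11 + 4 + 8 + 13) / 10 = 88 / 10 = 8.8000
UCL = c̄ + 3√c̄ = 8.8000 + 3 × √8.8000 = 8.8000 + 3 × 2.9665 = 17.6994

17.699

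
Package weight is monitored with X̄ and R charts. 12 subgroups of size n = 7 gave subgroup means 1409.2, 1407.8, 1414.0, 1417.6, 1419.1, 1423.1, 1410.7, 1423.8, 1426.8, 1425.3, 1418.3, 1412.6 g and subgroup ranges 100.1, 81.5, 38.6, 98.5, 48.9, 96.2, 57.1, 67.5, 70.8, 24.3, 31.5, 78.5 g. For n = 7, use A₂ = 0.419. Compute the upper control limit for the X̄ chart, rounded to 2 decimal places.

1445.06

X̄̄ = (1409.2 + 1407.8 + 1414.0 + 1417.6 + 1419.1 + 1423.1 + 1410.7 + 1423.8 + 1426.8 + 1425.3 + 1418.3 + 1412.6) / 12 = 17008.3000 / 12 = 1417.3583
R̄ = (100.1 + 81.5 + 38.6 + 98.5 + 48.9 + 96.2 + 57.1 + 67.5 + 70.8 + 24.3 + 31.5 + 78.5) / 12 = 793.5000 / 12 = 66.1250
UCL = X̄̄ + A₂·R̄ = 1417.3583 + 0.419 × 66.1250 = 1445.0647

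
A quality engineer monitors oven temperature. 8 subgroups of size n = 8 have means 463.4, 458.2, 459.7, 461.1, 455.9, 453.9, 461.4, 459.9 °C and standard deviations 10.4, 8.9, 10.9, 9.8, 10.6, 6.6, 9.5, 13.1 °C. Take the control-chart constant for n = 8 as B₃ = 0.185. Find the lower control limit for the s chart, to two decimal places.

1.85

s̄ = (10.4 + 8.9 + 10.9 + 9.8 + 10.6 + 6.6 + 9.5 + 13.1) / 8 = 9.9750
LCL_s = B₃·s̄ = 0.185 × 9.9750 = 1.8454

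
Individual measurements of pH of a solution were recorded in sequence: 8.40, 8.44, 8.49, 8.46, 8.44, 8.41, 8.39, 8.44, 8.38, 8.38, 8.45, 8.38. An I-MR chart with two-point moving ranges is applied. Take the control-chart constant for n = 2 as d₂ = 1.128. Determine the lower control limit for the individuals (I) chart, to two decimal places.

8.32

X̄ = (8.40 + 8.44 + 8.49 + 8.46 + 8.44 + 8.41 + 8.39 + 8.44 + 8.38 + 8.38 + 8.45 + 8.38) / 12 = 8.4217
Moving ranges: 0.04, 0.05, 0.03, 0.02, 0.03, 0.02, 0.05, 0.06, 0.00, 0.07, 0.07; M̄R̄ = 0.4400 / 11 = 0.0400
LCL = X̄ − 3·M̄R̄/d₂ = 8.4217 − 3 × 0.0400 / 1.128 = 8.3153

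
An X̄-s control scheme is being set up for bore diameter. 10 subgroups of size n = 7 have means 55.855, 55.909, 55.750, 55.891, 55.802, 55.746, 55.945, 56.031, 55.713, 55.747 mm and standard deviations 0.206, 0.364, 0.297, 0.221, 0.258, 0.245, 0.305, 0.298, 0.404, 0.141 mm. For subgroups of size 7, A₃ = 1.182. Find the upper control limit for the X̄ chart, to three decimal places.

X̄̄ = (55.855 + 55.909 + 55.750 + 55.891 + 55.802 + 55.746 + 55.945 + 56.031 + 55.713 + 55.747) / 10 = 55.8389
s̄ = (0.206 + 0.364 + 0.297 + 0.221 + 0.258 + 0.245 + 0.305 + 0.298 + 0.404 + 0.141) / 10 = 0.2739
UCL = X̄̄ + A₃·s̄ = 55.8389 + 1.182 × 0.2739 = 56.1626

56.163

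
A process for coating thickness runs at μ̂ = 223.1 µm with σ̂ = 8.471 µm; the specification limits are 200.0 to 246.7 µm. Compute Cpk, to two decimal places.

Cpu = (USL − μ̂) / (3σ̂) = (246.7 − 223.1) / (3 × 8.471) = 0.9287; Cpl = (μ̂ − LSL) / (3σ̂) = (223.1 − 200.0) / (3 × 8.471) = 0.9090; Cpk = min(Cpu, Cpl) = 0.9090

0.91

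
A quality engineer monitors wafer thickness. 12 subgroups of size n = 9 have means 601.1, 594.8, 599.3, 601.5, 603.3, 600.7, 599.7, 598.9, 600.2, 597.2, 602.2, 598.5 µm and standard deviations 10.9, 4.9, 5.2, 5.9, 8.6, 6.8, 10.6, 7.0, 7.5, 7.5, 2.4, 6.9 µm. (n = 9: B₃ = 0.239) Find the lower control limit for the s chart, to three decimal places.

1.677

s̄ = (10.9 + 4.9 + 5.2 + 5.9 + 8.6 + 6.8 + 10.6 + 7.0 + 7.5 + 7.5 + 2.4 + 6.9) / 12 = 7.0167
LCL_s = B₃·s̄ = 0.239 × 7.0167 = 1.6770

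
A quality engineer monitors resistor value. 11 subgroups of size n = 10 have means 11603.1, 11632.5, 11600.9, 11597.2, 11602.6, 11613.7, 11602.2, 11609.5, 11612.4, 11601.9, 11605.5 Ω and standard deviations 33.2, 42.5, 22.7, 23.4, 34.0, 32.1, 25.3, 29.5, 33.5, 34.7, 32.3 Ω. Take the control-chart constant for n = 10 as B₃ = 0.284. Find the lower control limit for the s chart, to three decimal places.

s̄ = (33.2 + 42.5 + 22.7 + 23.4 + 34.0 + 32.1 + 25.3 + 29.5 + 33.5 + 34.7 + 32.3) / 11 = 31.2000
LCL_s = B₃·s̄ = 0.284 × 31.2000 = 8.8608

8.861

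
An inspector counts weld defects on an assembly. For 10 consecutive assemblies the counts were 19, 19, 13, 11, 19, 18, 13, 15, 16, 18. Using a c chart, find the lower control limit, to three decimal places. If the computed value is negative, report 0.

c̄ = (19 + 19 + 13 + 11 + 19 + 18 + 13 + 15 + 16 + 18) / 10 = 161 / 10 = 16.1000
LCL = c̄ − 3√c̄ = 16.1000 − 3 × 4.0125 = 4.0626

4.063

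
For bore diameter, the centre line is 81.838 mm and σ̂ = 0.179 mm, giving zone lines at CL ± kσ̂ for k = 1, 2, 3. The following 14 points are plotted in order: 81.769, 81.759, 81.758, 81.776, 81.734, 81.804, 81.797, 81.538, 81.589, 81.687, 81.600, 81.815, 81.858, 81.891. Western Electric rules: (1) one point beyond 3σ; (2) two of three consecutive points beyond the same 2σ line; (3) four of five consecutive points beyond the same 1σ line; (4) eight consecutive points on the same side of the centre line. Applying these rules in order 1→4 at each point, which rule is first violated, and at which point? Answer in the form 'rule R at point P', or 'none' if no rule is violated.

Zone of each point (C = within 1σ̂, B = 1σ̂–2σ̂, A = 2σ̂–3σ̂, * = beyond 3σ̂; sign = side of CL): 1:-C, 2:-C, 3:-C, 4:-C, 5:-C, 6:-C, 7:-C, 8:-B, 9:-B, 10:-C, 11:-B, 12:-C, 13:+C, 14:+C
Rule 4 (eight consecutive points on the same side of the centre line) is satisfied at point 8.

rule 4 at point 8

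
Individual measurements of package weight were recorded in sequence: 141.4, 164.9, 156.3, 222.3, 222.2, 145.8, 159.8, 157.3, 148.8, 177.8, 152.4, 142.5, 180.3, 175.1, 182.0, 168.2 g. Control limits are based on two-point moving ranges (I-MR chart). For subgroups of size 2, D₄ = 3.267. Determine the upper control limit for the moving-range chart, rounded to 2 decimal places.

Moving ranges: 23.5, 8.6, 66.0, 0.1, 76.4, 14.0, 2.5, 8.5, 29.0, 25.4, 9.9, 37.8, 5.2, 6.9, 13.8; M̄R̄ = 327.6000 / 15 = 21.8400
UCL_MR = D₄·M̄R̄ = 3.267 × 21.8400 = 71.3513

71.35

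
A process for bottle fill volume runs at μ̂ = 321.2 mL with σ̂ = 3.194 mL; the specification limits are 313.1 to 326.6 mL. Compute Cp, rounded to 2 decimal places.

0.70

Cp = (USL − LSL) / (6σ̂) = (326.6 − 313.1) / (6 × 3.194) = 13.5000 / 19.1640 = 0.7044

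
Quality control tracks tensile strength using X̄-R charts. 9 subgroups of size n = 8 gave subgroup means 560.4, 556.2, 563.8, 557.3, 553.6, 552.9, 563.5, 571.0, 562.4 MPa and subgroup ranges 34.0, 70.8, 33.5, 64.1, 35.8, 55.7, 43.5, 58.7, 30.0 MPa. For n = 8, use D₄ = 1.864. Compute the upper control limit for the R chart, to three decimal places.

R̄ = (34.0 + 70.8 + 33.5 + 64.1 + 35.8 + 55.7 + 43.5 + 58.7 + 30.0) / 9 = 426.1000 / 9 = 47.3444
UCL_R = D₄·R̄ = 1.864 × 47.3444 = 88.2500

88.250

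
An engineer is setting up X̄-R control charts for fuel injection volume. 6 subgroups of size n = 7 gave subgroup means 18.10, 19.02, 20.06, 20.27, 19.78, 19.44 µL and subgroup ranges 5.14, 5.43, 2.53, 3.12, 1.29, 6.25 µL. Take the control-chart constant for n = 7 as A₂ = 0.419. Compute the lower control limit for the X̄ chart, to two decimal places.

X̄̄ = (18.10 + 19.02 + 20.06 + 20.27 + 19.78 + 19.44) / 6 = 116.6700 / 6 = 19.4450
R̄ = (5.14 + 5.43 + 2.53 + 3.12 + 1.29 + 6.25) / 6 = 23.7600 / 6 = 3.9600
LCL = X̄̄ − A₂·R̄ = 19.4450 − 0.419 × 3.9600 = 17.7858

17.79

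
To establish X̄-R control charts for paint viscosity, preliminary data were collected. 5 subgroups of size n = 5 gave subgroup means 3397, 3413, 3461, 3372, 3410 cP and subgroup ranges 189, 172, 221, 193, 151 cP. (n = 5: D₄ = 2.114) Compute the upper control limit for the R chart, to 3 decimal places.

391.513

R̄ = (189 + 172 + 221 + 193 + 151) / 5 = 926.0000 / 5 = 185.2000
UCL_R = D₄·R̄ = 2.114 × 185.2000 = 391.5128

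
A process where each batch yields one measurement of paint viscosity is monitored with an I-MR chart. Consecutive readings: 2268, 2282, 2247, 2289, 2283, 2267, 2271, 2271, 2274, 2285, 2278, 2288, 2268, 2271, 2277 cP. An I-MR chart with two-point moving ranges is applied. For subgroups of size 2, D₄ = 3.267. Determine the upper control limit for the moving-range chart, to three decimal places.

41.304

Moving ranges: 14, 35, 42, 6, 16, 4, 0, 3, 11, 7, 10, 20, 3, 6; M̄R̄ = 177.0000 / 14 = 12.6429
UCL_MR = D₄·M̄R̄ = 3.267 × 12.6429 = 41.3042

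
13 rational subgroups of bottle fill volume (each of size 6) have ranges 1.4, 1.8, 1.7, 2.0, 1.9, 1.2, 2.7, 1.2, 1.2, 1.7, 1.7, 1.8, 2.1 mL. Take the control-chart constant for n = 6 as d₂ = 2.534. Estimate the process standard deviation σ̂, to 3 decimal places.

0.680

R̄ = (1.4 + 1.8 + 1.7 + 2.0 + 1.9 + 1.2 + 2.7 + 1.2 + 1.2 + 1.7 + 1.7 + 1.8 + 2.1) / 13 = 1.7231
σ̂ = R̄ / d₂ = 1.7231 / 2.534 = 0.6800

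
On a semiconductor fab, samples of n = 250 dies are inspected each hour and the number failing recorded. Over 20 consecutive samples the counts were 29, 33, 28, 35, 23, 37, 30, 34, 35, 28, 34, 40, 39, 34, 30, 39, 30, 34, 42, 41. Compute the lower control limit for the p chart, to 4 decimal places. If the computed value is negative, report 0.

p̄ = Σdᵢ / (k·n) = 675 / (20 × 250) = 0.13500
LCL = p̄ − 3·√(p̄(1−p̄)/n) = 0.13500 − 3 × 0.02161 = 0.07016

0.0702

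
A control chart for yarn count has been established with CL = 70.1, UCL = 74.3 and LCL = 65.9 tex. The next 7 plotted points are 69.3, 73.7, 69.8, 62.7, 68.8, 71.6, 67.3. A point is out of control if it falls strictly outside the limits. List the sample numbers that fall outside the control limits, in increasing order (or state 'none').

4

Compare each point to [65.9, 74.3]: sample 4 = 62.7 < LCL.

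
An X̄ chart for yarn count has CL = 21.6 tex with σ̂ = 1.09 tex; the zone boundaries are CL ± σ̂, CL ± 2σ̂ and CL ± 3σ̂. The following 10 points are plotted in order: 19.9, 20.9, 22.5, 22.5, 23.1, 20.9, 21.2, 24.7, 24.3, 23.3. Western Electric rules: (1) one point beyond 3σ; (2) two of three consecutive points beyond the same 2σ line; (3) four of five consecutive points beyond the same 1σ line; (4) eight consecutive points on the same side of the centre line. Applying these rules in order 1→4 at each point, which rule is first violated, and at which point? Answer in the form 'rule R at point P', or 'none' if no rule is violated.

Zone of each point (C = within 1σ̂, B = 1σ̂–2σ̂, A = 2σ̂–3σ̂, * = beyond 3σ̂; sign = side of CL): 1:-B, 2:-C, 3:+C, 4:+C, 5:+B, 6:-C, 7:-C, 8:+A, 9:+A, 10:+B
Rule 2 (two of three consecutive points beyond the same 2σ limit) is satisfied at point 9.

rule 2 at point 9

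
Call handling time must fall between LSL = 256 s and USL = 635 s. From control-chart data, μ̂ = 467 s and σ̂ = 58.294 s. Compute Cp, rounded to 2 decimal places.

1.08

Cp = (USL − LSL) / (6σ̂) = (635 − 256) / (6 × 58.294) = 379.0000 / 349.7640 = 1.0836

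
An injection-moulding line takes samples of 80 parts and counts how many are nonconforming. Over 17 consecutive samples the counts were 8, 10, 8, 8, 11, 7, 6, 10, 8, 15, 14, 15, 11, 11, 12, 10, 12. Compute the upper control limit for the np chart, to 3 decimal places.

19.360

p̄ = Σdᵢ / (k·n) = 176 / (17 × 80) = 0.12941
UCL = np̄ + 3·√(np̄(1−p̄)) = 10.3529 + 3 × √(10.3529×0.87059) = 10.3529 + 3 × 3.0022 = 19.3595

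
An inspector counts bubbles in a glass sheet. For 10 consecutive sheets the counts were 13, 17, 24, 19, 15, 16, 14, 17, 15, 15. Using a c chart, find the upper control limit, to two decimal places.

c̄ = (13 + 17 + 24 + 19 + 15 + 16 + 14 + 17 + 15 + 15) / 10 = 165 / 10 = 16.5000
UCL = c̄ + 3√c̄ = 16.5000 + 3 × √16.5000 = 16.5000 + 3 × 4.0620 = 28.6861

28.69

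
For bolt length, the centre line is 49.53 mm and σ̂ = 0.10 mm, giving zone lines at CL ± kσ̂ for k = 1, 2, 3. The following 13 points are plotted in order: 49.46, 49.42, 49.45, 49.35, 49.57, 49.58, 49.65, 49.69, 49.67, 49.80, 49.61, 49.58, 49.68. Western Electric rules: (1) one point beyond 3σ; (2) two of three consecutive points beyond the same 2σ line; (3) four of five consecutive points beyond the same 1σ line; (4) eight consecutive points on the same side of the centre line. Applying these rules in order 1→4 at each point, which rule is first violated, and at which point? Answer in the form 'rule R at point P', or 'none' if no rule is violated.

rule 3 at point 10

Zone of each point (C = within 1σ̂, B = 1σ̂–2σ̂, A = 2σ̂–3σ̂, * = beyond 3σ̂; sign = side of CL): 1:-C, 2:-B, 3:-C, 4:-B, 5:+C, 6:+C, 7:+B, 8:+B, 9:+B, 10:+A, 11:+C, 12:+C, 13:+B
Rule 3 (four of five consecutive points beyond the same 1σ limit) is satisfied at point 10.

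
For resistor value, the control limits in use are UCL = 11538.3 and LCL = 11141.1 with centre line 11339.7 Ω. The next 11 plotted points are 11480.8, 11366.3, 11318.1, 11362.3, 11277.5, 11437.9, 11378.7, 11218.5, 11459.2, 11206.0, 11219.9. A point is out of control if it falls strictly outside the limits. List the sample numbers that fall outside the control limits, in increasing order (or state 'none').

All 11 points lie within [11141.1, 11538.3].

none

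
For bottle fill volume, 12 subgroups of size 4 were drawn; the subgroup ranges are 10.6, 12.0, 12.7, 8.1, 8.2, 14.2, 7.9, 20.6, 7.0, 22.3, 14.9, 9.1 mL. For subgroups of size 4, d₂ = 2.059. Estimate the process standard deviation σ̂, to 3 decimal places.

R̄ = (10.6 + 12.0 + 12.7 + 8.1 + 8.2 + 14.2 + 7.9 + 20.6 + 7.0 + 22.3 + 14.9 + 9.1) / 12 = 12.3000
σ̂ = R̄ / d₂ = 12.3000 / 2.059 = 5.9738

5.974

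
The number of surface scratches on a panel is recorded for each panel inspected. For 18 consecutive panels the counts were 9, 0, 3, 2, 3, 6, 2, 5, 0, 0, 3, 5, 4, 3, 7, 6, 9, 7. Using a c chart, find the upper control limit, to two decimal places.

c̄ = (9 + 0 + 3 + 2 + 3 + 6 + 2 + 5 + 0 + 0 + 3 + 5 + 4 + 3 + 7 + 6 + 9 + 7) / 18 = 74 / 18 = 4.1111
UCL = c̄ + 3√c̄ = 4.1111 + 3 × √4.1111 = 4.1111 + 3 × 2.0276 = 10.1939

10.19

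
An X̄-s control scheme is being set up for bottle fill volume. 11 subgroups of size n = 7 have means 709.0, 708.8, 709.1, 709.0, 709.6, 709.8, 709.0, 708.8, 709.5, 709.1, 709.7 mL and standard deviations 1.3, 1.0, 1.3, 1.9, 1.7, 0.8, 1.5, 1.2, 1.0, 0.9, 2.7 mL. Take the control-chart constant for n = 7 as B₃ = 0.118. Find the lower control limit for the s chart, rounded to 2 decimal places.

0.16

s̄ = (1.3 + 1.0 + 1.3 + 1.9 + 1.7 + 0.8 + 1.5 + 1.2 + 1.0 + 0.9 + 2.7) / 11 = 1.3909
LCL_s = B₃·s̄ = 0.118 × 1.3909 = 0.1641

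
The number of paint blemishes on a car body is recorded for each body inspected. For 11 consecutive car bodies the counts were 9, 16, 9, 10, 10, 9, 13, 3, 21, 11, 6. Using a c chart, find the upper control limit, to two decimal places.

20.42

c̄ = (9 + 16 + 9 + 10 + 10 + 9 + 13 + 3 + 21 + 11 + 6) / 11 = 117 / 11 = 10.6364
UCL = c̄ + 3√c̄ = 10.6364 + 3 × √10.6364 = 10.6364 + 3 × 3.2613 = 20.4204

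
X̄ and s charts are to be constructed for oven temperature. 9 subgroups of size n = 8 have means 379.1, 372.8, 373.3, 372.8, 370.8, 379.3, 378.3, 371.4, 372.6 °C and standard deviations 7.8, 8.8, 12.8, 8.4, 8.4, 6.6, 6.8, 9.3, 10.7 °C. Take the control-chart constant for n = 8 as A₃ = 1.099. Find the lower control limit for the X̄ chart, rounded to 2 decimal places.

X̄̄ = (379.1 + 372.8 + 373.3 + 372.8 + 370.8 + 379.3 + 378.3 + 371.4 + 372.6) / 9 = 374.4889
s̄ = (7.8 + 8.8 + 12.8 + 8.4 + 8.4 + 6.6 + 6.8 + 9.3 + 10.7) / 9 = 8.8444
LCL = X̄̄ − A₃·s̄ = 374.4889 − 1.099 × 8.8444 = 364.7688

364.77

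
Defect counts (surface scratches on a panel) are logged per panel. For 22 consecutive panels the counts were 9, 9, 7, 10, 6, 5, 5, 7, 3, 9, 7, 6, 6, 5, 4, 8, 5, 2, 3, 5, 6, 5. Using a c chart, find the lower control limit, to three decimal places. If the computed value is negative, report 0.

c̄ = (9 + 9 + 7 + 10 + 6 + 5 + 5 + 7 + 3 + 9 + 7 + 6 + 6 + 5 + 4 + 8 + 5 + 2 + 3 + 5 + 6 + 5) / 22 = 132 / 22 = 6.0000
LCL = c̄ − 3√c̄ = 6.0000 − 3 × 2.4495 = -1.3485 → 0 (cannot be negative)

0.000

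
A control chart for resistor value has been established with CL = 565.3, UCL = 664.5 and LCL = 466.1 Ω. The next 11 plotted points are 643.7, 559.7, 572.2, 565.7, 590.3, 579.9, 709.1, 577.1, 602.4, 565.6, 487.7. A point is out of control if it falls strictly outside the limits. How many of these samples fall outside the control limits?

Compare each point to [466.1, 664.5]: sample 7 = 709.1 > UCL.

1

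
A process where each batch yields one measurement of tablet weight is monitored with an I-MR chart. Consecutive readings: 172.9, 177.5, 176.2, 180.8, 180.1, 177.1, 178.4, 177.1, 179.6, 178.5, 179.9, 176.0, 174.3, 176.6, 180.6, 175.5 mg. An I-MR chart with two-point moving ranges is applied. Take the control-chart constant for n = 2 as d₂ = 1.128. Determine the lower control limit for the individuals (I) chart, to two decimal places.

170.69

X̄ = (172.9 + 177.5 + 176.2 + 180.8 + 180.1 + 177.1 + 178.4 + 177.1 + 179.6 + 178.5 + 179.9 + 176.0 + 174.3 + 176.6 + 180.6 + 175.5) / 16 = 177.5687
Moving ranges: 4.6, 1.3, 4.6, 0.7, 3.0, 1.3, 1.3, 2.5, 1.1, 1.4, 3.9, 1.7, 2.3, 4.0, 5.1; M̄R̄ = 38.8000 / 15 = 2.5867
LCL = X̄ − 3·M̄R̄/d₂ = 177.5687 − 3 × 2.5867 / 1.128 = 170.6893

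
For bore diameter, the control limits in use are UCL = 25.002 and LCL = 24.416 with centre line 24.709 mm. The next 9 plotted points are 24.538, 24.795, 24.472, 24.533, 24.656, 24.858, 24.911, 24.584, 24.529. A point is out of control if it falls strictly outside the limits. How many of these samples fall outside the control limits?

All 9 points lie within [24.416, 25.002].

0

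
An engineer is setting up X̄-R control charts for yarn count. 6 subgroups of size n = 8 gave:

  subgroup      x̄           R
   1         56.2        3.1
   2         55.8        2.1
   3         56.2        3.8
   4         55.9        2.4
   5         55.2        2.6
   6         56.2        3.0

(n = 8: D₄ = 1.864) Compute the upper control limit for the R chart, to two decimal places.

R̄ = (3.1 + 2.1 + 3.8 + 2.4 + 2.6 + 3.0) / 6 = 17.0000 / 6 = 2.8333
UCL_R = D₄·R̄ = 1.864 × 2.8333 = 5.2813

5.28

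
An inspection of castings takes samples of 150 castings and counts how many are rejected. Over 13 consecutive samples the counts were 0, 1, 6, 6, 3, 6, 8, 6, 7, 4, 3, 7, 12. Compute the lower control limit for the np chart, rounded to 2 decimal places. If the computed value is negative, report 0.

p̄ = Σdᵢ / (k·n) = 69 / (13 × 150) = 0.03538
LCL = np̄ − 3·√(np̄(1−p̄)) = 5.3077 − 3 × 2.2627 = -1.4805 → 0 (negative, so LCL = 0)

0.00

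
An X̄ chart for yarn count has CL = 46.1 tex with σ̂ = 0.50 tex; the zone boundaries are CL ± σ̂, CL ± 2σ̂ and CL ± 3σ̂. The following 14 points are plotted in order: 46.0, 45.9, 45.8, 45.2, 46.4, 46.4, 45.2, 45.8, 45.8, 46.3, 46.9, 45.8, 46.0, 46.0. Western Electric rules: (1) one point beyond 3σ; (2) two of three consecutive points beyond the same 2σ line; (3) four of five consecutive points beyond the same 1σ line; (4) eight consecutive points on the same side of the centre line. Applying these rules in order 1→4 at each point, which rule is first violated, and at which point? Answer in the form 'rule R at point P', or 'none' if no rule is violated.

Zone of each point (C = within 1σ̂, B = 1σ̂–2σ̂, A = 2σ̂–3σ̂, * = beyond 3σ̂; sign = side of CL): 1:-C, 2:-C, 3:-C, 4:-B, 5:+C, 6:+C, 7:-B, 8:-C, 9:-C, 10:+C, 11:+B, 12:-C, 13:-C, 14:-C
No rule fires across all 14 points.

none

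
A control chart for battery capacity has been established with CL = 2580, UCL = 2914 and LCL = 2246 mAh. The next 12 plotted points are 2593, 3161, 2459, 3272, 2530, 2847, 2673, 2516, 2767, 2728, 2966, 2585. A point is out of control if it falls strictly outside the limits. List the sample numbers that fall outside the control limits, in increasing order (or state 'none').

Compare each point to [2246, 2914]: sample 2 = 3161 > UCL; sample 4 = 3272 > UCL; sample 11 = 2966 > UCL.

2, 4, 11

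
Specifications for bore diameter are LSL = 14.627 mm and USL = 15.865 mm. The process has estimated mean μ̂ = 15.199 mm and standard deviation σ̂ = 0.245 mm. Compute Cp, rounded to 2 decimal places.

0.84

Cp = (USL − LSL) / (6σ̂) = (15.865 − 14.627) / (6 × 0.245) = 1.2380 / 1.4700 = 0.8422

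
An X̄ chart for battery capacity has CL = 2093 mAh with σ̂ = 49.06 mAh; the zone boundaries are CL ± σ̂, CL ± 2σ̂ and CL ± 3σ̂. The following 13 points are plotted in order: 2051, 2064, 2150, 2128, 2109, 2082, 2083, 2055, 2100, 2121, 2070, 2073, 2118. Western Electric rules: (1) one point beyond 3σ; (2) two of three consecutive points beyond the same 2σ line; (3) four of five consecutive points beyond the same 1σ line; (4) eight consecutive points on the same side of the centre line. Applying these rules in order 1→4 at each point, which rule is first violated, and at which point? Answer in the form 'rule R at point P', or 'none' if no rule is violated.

Zone of each point (C = within 1σ̂, B = 1σ̂–2σ̂, A = 2σ̂–3σ̂, * = beyond 3σ̂; sign = side of CL): 1:-C, 2:-C, 3:+B, 4:+C, 5:+C, 6:-C, 7:-C, 8:-C, 9:+C, 10:+C, 11:-C, 12:-C, 13:+C
No rule fires across all 13 points.

none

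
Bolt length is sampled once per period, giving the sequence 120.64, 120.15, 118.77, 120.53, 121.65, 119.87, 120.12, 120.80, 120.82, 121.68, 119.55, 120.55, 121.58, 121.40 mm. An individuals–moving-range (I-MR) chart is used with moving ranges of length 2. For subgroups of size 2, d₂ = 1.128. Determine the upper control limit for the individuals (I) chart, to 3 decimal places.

123.173

X̄ = (120.64 + 120.15 + 118.77 + 120.53 + 121.65 + 119.87 + 120.12 + 120.80 + 120.82 + 121.68 + 119.55 + 120.55 + 121.58 + 121.40) / 14 = 120.5793
Moving ranges: 0.49, 1.38, 1.76, 1.12, 1.78, 0.25, 0.68, 0.02, 0.86, 2.13, 1.00, 1.03, 0.18; M̄R̄ = 12.6800 / 13 = 0.9754
UCL = X̄ + 3·M̄R̄/d₂ = 120.5793 + 3 × 0.9754 / 1.128 = 123.1734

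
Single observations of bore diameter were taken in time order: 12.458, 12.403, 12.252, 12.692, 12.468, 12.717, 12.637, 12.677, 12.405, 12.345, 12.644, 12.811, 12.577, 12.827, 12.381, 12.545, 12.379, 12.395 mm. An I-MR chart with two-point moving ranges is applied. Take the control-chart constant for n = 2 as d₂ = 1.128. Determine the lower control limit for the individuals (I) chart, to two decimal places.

12.02

X̄ = (12.458 + 12.403 + 12.252 + 12.692 + 12.468 + 12.717 + 12.637 + 12.677 + 12.405 + 12.345 + 12.644 + 12.811 + 12.577 + 12.827 + 12.381 + 12.545 + 12.379 + 12.395) / 18 = 12.5341
Moving ranges: 0.055, 0.151, 0.440, 0.224, 0.249, 0.080, 0.040, 0.272, 0.060, 0.299, 0.167, 0.234, 0.250, 0.446, 0.164, 0.166, 0.016; M̄R̄ = 3.3130 / 17 = 0.1949
LCL = X̄ − 3·M̄R̄/d₂ = 12.5341 − 3 × 0.1949 / 1.128 = 12.0158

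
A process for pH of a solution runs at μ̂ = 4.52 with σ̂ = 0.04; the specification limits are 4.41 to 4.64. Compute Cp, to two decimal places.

Cp = (USL − LSL) / (6σ̂) = (4.64 − 4.41) / (6 × 0.04) = 0.2300 / 0.2400 = 0.9583

0.96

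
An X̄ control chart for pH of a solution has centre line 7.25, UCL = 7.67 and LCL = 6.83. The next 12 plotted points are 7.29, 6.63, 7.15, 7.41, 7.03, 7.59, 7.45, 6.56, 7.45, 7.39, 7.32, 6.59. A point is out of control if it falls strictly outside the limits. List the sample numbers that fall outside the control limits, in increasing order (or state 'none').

2, 8, 12

Compare each point to [6.83, 7.67]: sample 2 = 6.63 < LCL; sample 8 = 6.56 < LCL; sample 12 = 6.59 < LCL.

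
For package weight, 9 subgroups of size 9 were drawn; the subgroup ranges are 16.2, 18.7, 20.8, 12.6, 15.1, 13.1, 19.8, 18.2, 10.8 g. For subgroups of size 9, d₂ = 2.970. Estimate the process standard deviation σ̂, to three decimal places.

R̄ = (16.2 + 18.7 + 20.8 + 12.6 + 15.1 + 13.1 + 19.8 + 18.2 + 10.8) / 9 = 16.1444
σ̂ = R̄ / d₂ = 16.1444 / 2.970 = 5.4358

5.436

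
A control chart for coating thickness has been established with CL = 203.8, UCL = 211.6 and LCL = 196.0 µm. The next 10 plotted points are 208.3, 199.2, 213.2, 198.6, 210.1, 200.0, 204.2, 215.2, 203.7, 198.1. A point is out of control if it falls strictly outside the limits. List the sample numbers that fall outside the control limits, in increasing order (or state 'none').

3, 8

Compare each point to [196.0, 211.6]: sample 3 = 213.2 > UCL; sample 8 = 215.2 > UCL.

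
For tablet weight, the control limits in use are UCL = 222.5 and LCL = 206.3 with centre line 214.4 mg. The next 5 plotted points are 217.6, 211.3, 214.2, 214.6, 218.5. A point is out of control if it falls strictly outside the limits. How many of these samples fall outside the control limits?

All 5 points lie within [206.3, 222.5].

0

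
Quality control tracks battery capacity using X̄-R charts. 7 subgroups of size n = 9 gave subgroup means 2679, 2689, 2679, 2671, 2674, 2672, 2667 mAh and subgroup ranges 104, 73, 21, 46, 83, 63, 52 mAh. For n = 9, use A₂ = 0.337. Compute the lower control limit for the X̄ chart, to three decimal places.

X̄̄ = (2679 + 2689 + 2679 + 2671 + 2674 + 2672 + 2667) / 7 = 18731.0000 / 7 = 2675.8571
R̄ = (104 + 73 + 21 + 46 + 83 + 63 + 52) / 7 = 442.0000 / 7 = 63.1429
LCL = X̄̄ − A₂·R̄ = 2675.8571 − 0.337 × 63.1429 = 2654.5780

2654.578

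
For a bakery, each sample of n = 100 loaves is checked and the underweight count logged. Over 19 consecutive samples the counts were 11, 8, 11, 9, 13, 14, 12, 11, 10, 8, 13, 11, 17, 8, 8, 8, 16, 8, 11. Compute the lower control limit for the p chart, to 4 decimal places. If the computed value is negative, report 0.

0.0155

p̄ = Σdᵢ / (k·n) = 207 / (19 × 100) = 0.10895
LCL = p̄ − 3·√(p̄(1−p̄)/n) = 0.10895 − 3 × 0.03116 = 0.01548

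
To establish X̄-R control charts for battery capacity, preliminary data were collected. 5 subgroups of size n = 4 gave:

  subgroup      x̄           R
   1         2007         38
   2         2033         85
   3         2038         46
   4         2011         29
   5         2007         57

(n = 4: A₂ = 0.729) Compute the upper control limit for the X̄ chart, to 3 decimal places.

2056.379

X̄̄ = (2007 + 2033 + 2038 + 2011 + 2007) / 5 = 10096.0000 / 5 = 2019.2000
R̄ = (38 + 85 + 46 + 29 + 57) / 5 = 255.0000 / 5 = 51.0000
UCL = X̄̄ + A₂·R̄ = 2019.2000 + 0.729 × 51.0000 = 2056.3790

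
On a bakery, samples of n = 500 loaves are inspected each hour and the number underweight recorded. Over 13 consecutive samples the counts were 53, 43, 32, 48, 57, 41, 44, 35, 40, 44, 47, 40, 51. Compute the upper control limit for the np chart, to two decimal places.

63.28

p̄ = Σdᵢ / (k·n) = 575 / (13 × 500) = 0.08846
UCL = np̄ + 3·√(np̄(1−p̄)) = 44.2308 + 3 × √(44.2308×0.91154) = 44.2308 + 3 × 6.3496 = 63.2797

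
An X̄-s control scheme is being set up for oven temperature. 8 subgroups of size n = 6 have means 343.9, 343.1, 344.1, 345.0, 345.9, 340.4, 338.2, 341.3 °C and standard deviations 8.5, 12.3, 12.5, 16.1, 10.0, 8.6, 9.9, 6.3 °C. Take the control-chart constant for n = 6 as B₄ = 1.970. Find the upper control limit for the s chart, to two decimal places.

s̄ = (8.5 + 12.3 + 12.5 + 16.1 + 10.0 + 8.6 + 9.9 + 6.3) / 8 = 10.5250
UCL_s = B₄·s̄ = 1.970 × 10.5250 = 20.7342

20.73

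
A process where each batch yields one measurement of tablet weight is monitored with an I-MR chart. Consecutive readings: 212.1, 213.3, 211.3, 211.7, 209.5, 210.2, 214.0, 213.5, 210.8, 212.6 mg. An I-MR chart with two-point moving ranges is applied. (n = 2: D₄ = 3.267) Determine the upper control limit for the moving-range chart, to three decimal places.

Moving ranges: 1.2, 2.0, 0.4, 2.2, 0.7, 3.8, 0.5, 2.7, 1.8; M̄R̄ = 15.3000 / 9 = 1.7000
UCL_MR = D₄·M̄R̄ = 3.267 × 1.7000 = 5.5539

5.554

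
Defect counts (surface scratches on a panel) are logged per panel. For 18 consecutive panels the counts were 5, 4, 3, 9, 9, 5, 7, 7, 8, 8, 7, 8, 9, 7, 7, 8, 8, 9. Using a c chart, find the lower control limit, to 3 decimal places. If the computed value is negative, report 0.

c̄ = (5 + 4 + 3 + 9 + 9 + 5 + 7 + 7 + 8 + 8 + 7 + 8 + 9 + 7 + 7 + 8 + 8 + 9) / 18 = 128 / 18 = 7.1111
LCL = c̄ − 3√c̄ = 7.1111 − 3 × 2.6667 = -0.8889 → 0 (cannot be negative)

0.000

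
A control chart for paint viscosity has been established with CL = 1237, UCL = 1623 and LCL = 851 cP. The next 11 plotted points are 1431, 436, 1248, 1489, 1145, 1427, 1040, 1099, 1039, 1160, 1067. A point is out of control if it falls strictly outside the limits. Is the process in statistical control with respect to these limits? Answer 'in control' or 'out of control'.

out of control

Compare each point to [851, 1623]: sample 2 = 436 < LCL.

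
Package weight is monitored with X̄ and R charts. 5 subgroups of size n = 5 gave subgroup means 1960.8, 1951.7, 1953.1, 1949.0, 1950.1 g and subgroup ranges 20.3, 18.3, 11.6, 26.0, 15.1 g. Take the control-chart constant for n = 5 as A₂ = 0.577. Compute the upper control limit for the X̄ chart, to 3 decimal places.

X̄̄ = (1960.8 + 1951.7 + 1953.1 + 1949.0 + 1950.1) / 5 = 9764.7000 / 5 = 1952.9400
R̄ = (20.3 + 18.3 + 11.6 + 26.0 + 15.1) / 5 = 91.3000 / 5 = 18.2600
UCL = X̄̄ + A₂·R̄ = 1952.9400 + 0.577 × 18.2600 = 1963.4760

1963.476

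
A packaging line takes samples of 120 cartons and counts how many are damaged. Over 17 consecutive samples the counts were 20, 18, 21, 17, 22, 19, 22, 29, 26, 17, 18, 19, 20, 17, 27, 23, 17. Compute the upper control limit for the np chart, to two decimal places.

p̄ = Σdᵢ / (k·n) = 352 / (17 × 120) = 0.17255
UCL = np̄ + 3·√(np̄(1−p̄)) = 20.7059 + 3 × √(20.7059×0.82745) = 20.7059 + 3 × 4.1392 = 33.1235

33.12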